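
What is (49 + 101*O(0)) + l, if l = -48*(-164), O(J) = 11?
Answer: 9032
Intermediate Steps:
l = 7872
(49 + 101*O(0)) + l = (49 + 101*11) + 7872 = (49 + 1111) + 7872 = 1160 + 7872 = 9032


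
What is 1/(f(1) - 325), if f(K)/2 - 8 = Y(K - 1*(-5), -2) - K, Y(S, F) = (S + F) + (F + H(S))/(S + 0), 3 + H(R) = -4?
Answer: -1/306 ≈ -0.0032680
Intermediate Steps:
H(R) = -7 (H(R) = -3 - 4 = -7)
Y(S, F) = F + S + (-7 + F)/S (Y(S, F) = (S + F) + (F - 7)/(S + 0) = (F + S) + (-7 + F)/S = F + S + (-7 + F)/S)
f(K) = 16 - 2*K + 2*(-9 + (3 + K)*(5 + K))/(5 + K) (f(K) = 16 + 2*((-7 - 2 + (K - 1*(-5))*(-2 + (K - 1*(-5))))/(K - 1*(-5)) - K) = 16 + 2*((-7 - 2 + (K + 5)*(-2 + (K + 5)))/(K + 5) - K) = 16 + 2*((-7 - 2 + (5 + K)*(-2 + (5 + K)))/(5 + K) - K) = 16 + 2*((-7 - 2 + (5 + K)*(3 + K))/(5 + K) - K) = 16 + 2*((-7 - 2 + (3 + K)*(5 + K))/(5 + K) - K) = 16 + 2*((-9 + (3 + K)*(5 + K))/(5 + K) - K) = 16 + 2*(-K + (-9 + (3 + K)*(5 + K))/(5 + K)) = 16 + (-2*K + 2*(-9 + (3 + K)*(5 + K))/(5 + K)) = 16 - 2*K + 2*(-9 + (3 + K)*(5 + K))/(5 + K))
1/(f(1) - 325) = 1/(2*(46 + 11*1)/(5 + 1) - 325) = 1/(2*(46 + 11)/6 - 325) = 1/(2*(1/6)*57 - 325) = 1/(19 - 325) = 1/(-306) = -1/306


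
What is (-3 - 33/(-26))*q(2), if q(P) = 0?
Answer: 0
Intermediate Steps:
(-3 - 33/(-26))*q(2) = (-3 - 33/(-26))*0 = (-3 - 33*(-1/26))*0 = (-3 + 33/26)*0 = -45/26*0 = 0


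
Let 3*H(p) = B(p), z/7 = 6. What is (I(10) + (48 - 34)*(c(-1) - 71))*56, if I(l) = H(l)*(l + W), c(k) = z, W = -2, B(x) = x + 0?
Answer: -63728/3 ≈ -21243.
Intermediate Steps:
z = 42 (z = 7*6 = 42)
B(x) = x
H(p) = p/3
c(k) = 42
I(l) = l*(-2 + l)/3 (I(l) = (l/3)*(l - 2) = (l/3)*(-2 + l) = l*(-2 + l)/3)
(I(10) + (48 - 34)*(c(-1) - 71))*56 = ((1/3)*10*(-2 + 10) + (48 - 34)*(42 - 71))*56 = ((1/3)*10*8 + 14*(-29))*56 = (80/3 - 406)*56 = -1138/3*56 = -63728/3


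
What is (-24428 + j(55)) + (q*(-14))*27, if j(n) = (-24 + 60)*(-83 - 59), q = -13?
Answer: -24626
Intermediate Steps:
j(n) = -5112 (j(n) = 36*(-142) = -5112)
(-24428 + j(55)) + (q*(-14))*27 = (-24428 - 5112) - 13*(-14)*27 = -29540 + 182*27 = -29540 + 4914 = -24626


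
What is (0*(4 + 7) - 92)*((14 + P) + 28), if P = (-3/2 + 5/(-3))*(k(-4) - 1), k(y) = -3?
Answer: -15088/3 ≈ -5029.3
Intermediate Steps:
P = 38/3 (P = (-3/2 + 5/(-3))*(-3 - 1) = (-3*½ + 5*(-⅓))*(-4) = (-3/2 - 5/3)*(-4) = -19/6*(-4) = 38/3 ≈ 12.667)
(0*(4 + 7) - 92)*((14 + P) + 28) = (0*(4 + 7) - 92)*((14 + 38/3) + 28) = (0*11 - 92)*(80/3 + 28) = (0 - 92)*(164/3) = -92*164/3 = -15088/3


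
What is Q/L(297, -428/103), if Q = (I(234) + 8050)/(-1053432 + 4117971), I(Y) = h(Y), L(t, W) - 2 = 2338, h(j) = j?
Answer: 2071/1792755315 ≈ 1.1552e-6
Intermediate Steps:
L(t, W) = 2340 (L(t, W) = 2 + 2338 = 2340)
I(Y) = Y
Q = 8284/3064539 (Q = (234 + 8050)/(-1053432 + 4117971) = 8284/3064539 ≈ 0.0027032)
Q/L(297, -428/103) = (8284/3064539)/2340 = (8284/3064539)*(1/2340) = 2071/1792755315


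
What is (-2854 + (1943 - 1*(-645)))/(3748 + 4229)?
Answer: -266/7977 ≈ -0.033346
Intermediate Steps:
(-2854 + (1943 - 1*(-645)))/(3748 + 4229) = (-2854 + (1943 + 645))/7977 = (-2854 + 2588)*(1/7977) = -266*1/7977 = -266/7977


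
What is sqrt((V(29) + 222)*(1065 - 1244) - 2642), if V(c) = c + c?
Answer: I*sqrt(52762) ≈ 229.7*I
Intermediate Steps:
V(c) = 2*c
sqrt((V(29) + 222)*(1065 - 1244) - 2642) = sqrt((2*29 + 222)*(1065 - 1244) - 2642) = sqrt((58 + 222)*(-179) - 2642) = sqrt(280*(-179) - 2642) = sqrt(-50120 - 2642) = sqrt(-52762) = I*sqrt(52762)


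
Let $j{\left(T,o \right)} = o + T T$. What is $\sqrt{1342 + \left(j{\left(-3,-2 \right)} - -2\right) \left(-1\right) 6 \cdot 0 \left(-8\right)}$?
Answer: $\sqrt{1342} \approx 36.633$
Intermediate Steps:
$j{\left(T,o \right)} = o + T^{2}$
$\sqrt{1342 + \left(j{\left(-3,-2 \right)} - -2\right) \left(-1\right) 6 \cdot 0 \left(-8\right)} = \sqrt{1342 + \left(\left(-2 + \left(-3\right)^{2}\right) - -2\right) \left(-1\right) 6 \cdot 0 \left(-8\right)} = \sqrt{1342 + \left(\left(-2 + 9\right) + 2\right) \left(\left(-6\right) 0\right) \left(-8\right)} = \sqrt{1342 + \left(7 + 2\right) 0 \left(-8\right)} = \sqrt{1342 + 9 \cdot 0 \left(-8\right)} = \sqrt{1342 + 0 \left(-8\right)} = \sqrt{1342 + 0} = \sqrt{1342}$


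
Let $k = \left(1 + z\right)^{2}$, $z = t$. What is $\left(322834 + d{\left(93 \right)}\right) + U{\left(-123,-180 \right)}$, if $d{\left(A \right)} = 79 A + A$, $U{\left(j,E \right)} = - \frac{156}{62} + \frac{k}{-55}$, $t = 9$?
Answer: $\frac{112621956}{341} \approx 3.3027 \cdot 10^{5}$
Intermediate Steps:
$z = 9$
$k = 100$ ($k = \left(1 + 9\right)^{2} = 10^{2} = 100$)
$U{\left(j,E \right)} = - \frac{1478}{341}$ ($U{\left(j,E \right)} = - \frac{156}{62} + \frac{100}{-55} = \left(-156\right) \frac{1}{62} + 100 \left(- \frac{1}{55}\right) = - \frac{78}{31} - \frac{20}{11} = - \frac{1478}{341}$)
$d{\left(A \right)} = 80 A$
$\left(322834 + d{\left(93 \right)}\right) + U{\left(-123,-180 \right)} = \left(322834 + 80 \cdot 93\right) - \frac{1478}{341} = \left(322834 + 7440\right) - \frac{1478}{341} = 330274 - \frac{1478}{341} = \frac{112621956}{341}$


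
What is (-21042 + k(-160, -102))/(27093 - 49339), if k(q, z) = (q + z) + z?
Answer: 1529/1589 ≈ 0.96224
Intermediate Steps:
k(q, z) = q + 2*z
(-21042 + k(-160, -102))/(27093 - 49339) = (-21042 + (-160 + 2*(-102)))/(27093 - 49339) = (-21042 + (-160 - 204))/(-22246) = (-21042 - 364)*(-1/22246) = -21406*(-1/22246) = 1529/1589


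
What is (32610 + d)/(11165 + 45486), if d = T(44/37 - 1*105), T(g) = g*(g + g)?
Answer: 74149652/77555219 ≈ 0.95609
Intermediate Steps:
T(g) = 2*g² (T(g) = g*(2*g) = 2*g²)
d = 29506562/1369 (d = 2*(44/37 - 1*105)² = 2*(44*(1/37) - 105)² = 2*(44/37 - 105)² = 2*(-3841/37)² = 2*(14753281/1369) = 29506562/1369 ≈ 21553.)
(32610 + d)/(11165 + 45486) = (32610 + 29506562/1369)/(11165 + 45486) = (74149652/1369)/56651 = (74149652/1369)*(1/56651) = 74149652/77555219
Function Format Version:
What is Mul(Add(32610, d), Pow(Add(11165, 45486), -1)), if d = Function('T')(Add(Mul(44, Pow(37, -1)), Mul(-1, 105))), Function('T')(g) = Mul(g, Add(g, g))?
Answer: Rational(74149652, 77555219) ≈ 0.95609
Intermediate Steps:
Function('T')(g) = Mul(2, Pow(g, 2)) (Function('T')(g) = Mul(g, Mul(2, g)) = Mul(2, Pow(g, 2)))
d = Rational(29506562, 1369) (d = Mul(2, Pow(Add(Mul(44, Pow(37, -1)), Mul(-1, 105)), 2)) = Mul(2, Pow(Add(Mul(44, Rational(1, 37)), -105), 2)) = Mul(2, Pow(Add(Rational(44, 37), -105), 2)) = Mul(2, Pow(Rational(-3841, 37), 2)) = Mul(2, Rational(14753281, 1369)) = Rational(29506562, 1369) ≈ 21553.)
Mul(Add(32610, d), Pow(Add(11165, 45486), -1)) = Mul(Add(32610, Rational(29506562, 1369)), Pow(Add(11165, 45486), -1)) = Mul(Rational(74149652, 1369), Pow(56651, -1)) = Mul(Rational(74149652, 1369), Rational(1, 56651)) = Rational(74149652, 77555219)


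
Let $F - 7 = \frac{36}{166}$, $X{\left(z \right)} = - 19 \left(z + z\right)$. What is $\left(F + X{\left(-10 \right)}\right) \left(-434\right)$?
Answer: $- \frac{13948326}{83} \approx -1.6805 \cdot 10^{5}$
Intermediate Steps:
$X{\left(z \right)} = - 38 z$ ($X{\left(z \right)} = - 19 \cdot 2 z = - 38 z$)
$F = \frac{599}{83}$ ($F = 7 + \frac{36}{166} = 7 + 36 \cdot \frac{1}{166} = 7 + \frac{18}{83} = \frac{599}{83} \approx 7.2169$)
$\left(F + X{\left(-10 \right)}\right) \left(-434\right) = \left(\frac{599}{83} - -380\right) \left(-434\right) = \left(\frac{599}{83} + 380\right) \left(-434\right) = \frac{32139}{83} \left(-434\right) = - \frac{13948326}{83}$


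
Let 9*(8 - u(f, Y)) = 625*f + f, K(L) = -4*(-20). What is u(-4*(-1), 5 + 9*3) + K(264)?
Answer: -1712/9 ≈ -190.22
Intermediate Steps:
K(L) = 80
u(f, Y) = 8 - 626*f/9 (u(f, Y) = 8 - (625*f + f)/9 = 8 - 626*f/9)
u(-4*(-1), 5 + 9*3) + K(264) = (8 - (-2504)*(-1)/9) + 80 = (8 - 626/9*4) + 80 = (8 - 2504/9) + 80 = -2432/9 + 80 = -1712/9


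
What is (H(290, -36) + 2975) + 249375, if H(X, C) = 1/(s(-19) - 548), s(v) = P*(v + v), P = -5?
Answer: 90341299/358 ≈ 2.5235e+5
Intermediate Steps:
s(v) = -10*v (s(v) = -5*(v + v) = -10*v)
H(X, C) = -1/358 (H(X, C) = 1/(-10*(-19) - 548) = 1/(190 - 548) = 1/(-358) = -1/358)
(H(290, -36) + 2975) + 249375 = (-1/358 + 2975) + 249375 = 1065049/358 + 249375 = 90341299/358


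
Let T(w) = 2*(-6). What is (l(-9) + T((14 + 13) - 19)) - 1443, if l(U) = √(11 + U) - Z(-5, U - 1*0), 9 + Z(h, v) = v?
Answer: -1437 + √2 ≈ -1435.6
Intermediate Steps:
Z(h, v) = -9 + v
T(w) = -12
l(U) = 9 + √(11 + U) - U (l(U) = √(11 + U) - (-9 + (U - 1*0)) = √(11 + U) - (-9 + (U + 0)) = √(11 + U) - (-9 + U) = √(11 + U) + (9 - U) = 9 + √(11 + U) - U)
(l(-9) + T((14 + 13) - 19)) - 1443 = ((9 + √(11 - 9) - 1*(-9)) - 12) - 1443 = ((9 + √2 + 9) - 12) - 1443 = ((18 + √2) - 12) - 1443 = (6 + √2) - 1443 = -1437 + √2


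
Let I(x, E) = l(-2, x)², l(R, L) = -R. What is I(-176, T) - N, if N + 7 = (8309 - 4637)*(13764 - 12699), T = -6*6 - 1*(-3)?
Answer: -3910669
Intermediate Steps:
T = -33 (T = -36 + 3 = -33)
N = 3910673 (N = -7 + (8309 - 4637)*(13764 - 12699) = -7 + 3672*1065 = -7 + 3910680 = 3910673)
I(x, E) = 4 (I(x, E) = (-1*(-2))² = 2² = 4)
I(-176, T) - N = 4 - 1*3910673 = 4 - 3910673 = -3910669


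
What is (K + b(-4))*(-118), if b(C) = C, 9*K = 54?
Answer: -236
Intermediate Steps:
K = 6 (K = (⅑)*54 = 6)
(K + b(-4))*(-118) = (6 - 4)*(-118) = 2*(-118) = -236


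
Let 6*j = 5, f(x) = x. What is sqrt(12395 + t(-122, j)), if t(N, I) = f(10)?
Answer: sqrt(12405) ≈ 111.38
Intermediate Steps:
j = 5/6 (j = (1/6)*5 = 5/6 ≈ 0.83333)
t(N, I) = 10
sqrt(12395 + t(-122, j)) = sqrt(12395 + 10) = sqrt(12405)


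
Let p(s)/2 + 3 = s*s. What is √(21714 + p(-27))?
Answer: 9*√286 ≈ 152.20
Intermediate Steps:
p(s) = -6 + 2*s² (p(s) = -6 + 2*(s*s) = -6 + 2*s²)
√(21714 + p(-27)) = √(21714 + (-6 + 2*(-27)²)) = √(21714 + (-6 + 2*729)) = √(21714 + (-6 + 1458)) = √(21714 + 1452) = √23166 = 9*√286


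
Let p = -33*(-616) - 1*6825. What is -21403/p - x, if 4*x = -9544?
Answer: 32196755/13503 ≈ 2384.4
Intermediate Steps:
p = 13503 (p = 20328 - 6825 = 13503)
x = -2386 (x = (¼)*(-9544) = -2386)
-21403/p - x = -21403/13503 - 1*(-2386) = -21403*1/13503 + 2386 = -21403/13503 + 2386 = 32196755/13503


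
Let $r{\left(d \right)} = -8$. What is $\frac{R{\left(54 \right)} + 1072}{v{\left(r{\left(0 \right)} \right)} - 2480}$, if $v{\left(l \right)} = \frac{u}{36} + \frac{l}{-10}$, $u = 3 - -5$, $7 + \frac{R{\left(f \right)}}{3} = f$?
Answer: $- \frac{54585}{111554} \approx -0.48931$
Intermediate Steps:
$R{\left(f \right)} = -21 + 3 f$
$u = 8$ ($u = 3 + 5 = 8$)
$v{\left(l \right)} = \frac{2}{9} - \frac{l}{10}$ ($v{\left(l \right)} = \frac{8}{36} + \frac{l}{-10} = 8 \cdot \frac{1}{36} + l \left(- \frac{1}{10}\right) = \frac{2}{9} - \frac{l}{10}$)
$\frac{R{\left(54 \right)} + 1072}{v{\left(r{\left(0 \right)} \right)} - 2480} = \frac{\left(-21 + 3 \cdot 54\right) + 1072}{\left(\frac{2}{9} - - \frac{4}{5}\right) - 2480} = \frac{\left(-21 + 162\right) + 1072}{\left(\frac{2}{9} + \frac{4}{5}\right) - 2480} = \frac{141 + 1072}{\frac{46}{45} - 2480} = \frac{1213}{- \frac{111554}{45}} = 1213 \left(- \frac{45}{111554}\right) = - \frac{54585}{111554}$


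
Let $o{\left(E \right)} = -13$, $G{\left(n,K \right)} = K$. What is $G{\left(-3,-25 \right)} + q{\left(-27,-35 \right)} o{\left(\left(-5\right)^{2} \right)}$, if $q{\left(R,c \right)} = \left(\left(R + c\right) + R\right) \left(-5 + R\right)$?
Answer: $-37049$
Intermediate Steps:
$q{\left(R,c \right)} = \left(-5 + R\right) \left(c + 2 R\right)$ ($q{\left(R,c \right)} = \left(c + 2 R\right) \left(-5 + R\right) = \left(-5 + R\right) \left(c + 2 R\right)$)
$G{\left(-3,-25 \right)} + q{\left(-27,-35 \right)} o{\left(\left(-5\right)^{2} \right)} = -25 + \left(\left(-10\right) \left(-27\right) - -175 + 2 \left(-27\right)^{2} - -945\right) \left(-13\right) = -25 + \left(270 + 175 + 2 \cdot 729 + 945\right) \left(-13\right) = -25 + \left(270 + 175 + 1458 + 945\right) \left(-13\right) = -25 + 2848 \left(-13\right) = -25 - 37024 = -37049$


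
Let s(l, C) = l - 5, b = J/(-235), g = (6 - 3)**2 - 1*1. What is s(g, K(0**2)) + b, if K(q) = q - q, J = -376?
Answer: 23/5 ≈ 4.6000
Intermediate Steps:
K(q) = 0
g = 8 (g = 3**2 - 1 = 9 - 1 = 8)
b = 8/5 (b = -376/(-235) = -376*(-1/235) = 8/5 ≈ 1.6000)
s(l, C) = -5 + l
s(g, K(0**2)) + b = (-5 + 8) + 8/5 = 3 + 8/5 = 23/5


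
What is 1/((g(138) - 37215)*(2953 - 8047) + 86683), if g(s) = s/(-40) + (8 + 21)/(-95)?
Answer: 190/36039014239 ≈ 5.2721e-9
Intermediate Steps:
g(s) = -29/95 - s/40 (g(s) = s*(-1/40) + 29*(-1/95) = -s/40 - 29/95 = -29/95 - s/40)
1/((g(138) - 37215)*(2953 - 8047) + 86683) = 1/(((-29/95 - 1/40*138) - 37215)*(2953 - 8047) + 86683) = 1/(((-29/95 - 69/20) - 37215)*(-5094) + 86683) = 1/((-1427/380 - 37215)*(-5094) + 86683) = 1/(-14143127/380*(-5094) + 86683) = 1/(36022544469/190 + 86683) = 1/(36039014239/190) = 190/36039014239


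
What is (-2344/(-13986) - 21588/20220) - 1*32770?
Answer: -386146233437/11783205 ≈ -32771.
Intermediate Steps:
(-2344/(-13986) - 21588/20220) - 1*32770 = (-2344*(-1/13986) - 21588*1/20220) - 32770 = (1172/6993 - 1799/1685) - 32770 = -10605587/11783205 - 32770 = -386146233437/11783205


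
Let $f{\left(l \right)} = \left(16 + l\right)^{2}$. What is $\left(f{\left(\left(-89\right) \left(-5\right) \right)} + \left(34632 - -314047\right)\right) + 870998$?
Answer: $1432198$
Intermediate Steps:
$\left(f{\left(\left(-89\right) \left(-5\right) \right)} + \left(34632 - -314047\right)\right) + 870998 = \left(\left(16 - -445\right)^{2} + \left(34632 - -314047\right)\right) + 870998 = \left(\left(16 + 445\right)^{2} + \left(34632 + 314047\right)\right) + 870998 = \left(461^{2} + 348679\right) + 870998 = \left(212521 + 348679\right) + 870998 = 561200 + 870998 = 1432198$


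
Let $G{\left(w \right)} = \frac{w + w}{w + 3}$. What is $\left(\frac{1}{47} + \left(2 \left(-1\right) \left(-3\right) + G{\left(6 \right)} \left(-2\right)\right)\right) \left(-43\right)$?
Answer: $- \frac{20339}{141} \approx -144.25$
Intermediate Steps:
$G{\left(w \right)} = \frac{2 w}{3 + w}$
$\left(\frac{1}{47} + \left(2 \left(-1\right) \left(-3\right) + G{\left(6 \right)} \left(-2\right)\right)\right) \left(-43\right) = \left(\frac{1}{47} + \left(2 \left(-1\right) \left(-3\right) + 2 \cdot 6 \frac{1}{3 + 6} \left(-2\right)\right)\right) \left(-43\right) = \left(\frac{1}{47} + \left(\left(-2\right) \left(-3\right) + 2 \cdot 6 \cdot \frac{1}{9} \left(-2\right)\right)\right) \left(-43\right) = \left(\frac{1}{47} + \left(6 + 2 \cdot 6 \cdot \frac{1}{9} \left(-2\right)\right)\right) \left(-43\right) = \left(\frac{1}{47} + \left(6 + \frac{4}{3} \left(-2\right)\right)\right) \left(-43\right) = \left(\frac{1}{47} + \left(6 - \frac{8}{3}\right)\right) \left(-43\right) = \left(\frac{1}{47} + \frac{10}{3}\right) \left(-43\right) = \frac{473}{141} \left(-43\right) = - \frac{20339}{141}$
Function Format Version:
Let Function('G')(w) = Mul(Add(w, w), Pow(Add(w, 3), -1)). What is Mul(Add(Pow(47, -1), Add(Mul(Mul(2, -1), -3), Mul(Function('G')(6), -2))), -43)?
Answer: Rational(-20339, 141) ≈ -144.25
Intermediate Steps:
Function('G')(w) = Mul(2, w, Pow(Add(3, w), -1)) (Function('G')(w) = Mul(Mul(2, w), Pow(Add(3, w), -1)) = Mul(2, w, Pow(Add(3, w), -1)))
Mul(Add(Pow(47, -1), Add(Mul(Mul(2, -1), -3), Mul(Function('G')(6), -2))), -43) = Mul(Add(Pow(47, -1), Add(Mul(Mul(2, -1), -3), Mul(Mul(2, 6, Pow(Add(3, 6), -1)), -2))), -43) = Mul(Add(Rational(1, 47), Add(Mul(-2, -3), Mul(Mul(2, 6, Pow(9, -1)), -2))), -43) = Mul(Add(Rational(1, 47), Add(6, Mul(Mul(2, 6, Rational(1, 9)), -2))), -43) = Mul(Add(Rational(1, 47), Add(6, Mul(Rational(4, 3), -2))), -43) = Mul(Add(Rational(1, 47), Add(6, Rational(-8, 3))), -43) = Mul(Add(Rational(1, 47), Rational(10, 3)), -43) = Mul(Rational(473, 141), -43) = Rational(-20339, 141)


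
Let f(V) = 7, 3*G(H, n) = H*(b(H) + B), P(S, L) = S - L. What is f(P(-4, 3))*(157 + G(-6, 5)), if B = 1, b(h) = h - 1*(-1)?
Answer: 1155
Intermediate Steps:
b(h) = 1 + h (b(h) = h + 1 = 1 + h)
G(H, n) = H*(2 + H)/3 (G(H, n) = (H*((1 + H) + 1))/3 = (H*(2 + H))/3 = H*(2 + H)/3)
f(P(-4, 3))*(157 + G(-6, 5)) = 7*(157 + (⅓)*(-6)*(2 - 6)) = 7*(157 + (⅓)*(-6)*(-4)) = 7*(157 + 8) = 7*165 = 1155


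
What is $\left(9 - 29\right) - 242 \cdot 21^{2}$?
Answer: $-106742$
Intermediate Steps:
$\left(9 - 29\right) - 242 \cdot 21^{2} = \left(9 - 29\right) - 106722 = -20 - 106722 = -106742$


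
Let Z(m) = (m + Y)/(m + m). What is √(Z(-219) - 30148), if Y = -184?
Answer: I*√5783536398/438 ≈ 173.63*I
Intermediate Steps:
Z(m) = (-184 + m)/(2*m) (Z(m) = (m - 184)/(m + m) = (-184 + m)/((2*m)) = (-184 + m)*(1/(2*m)) = (-184 + m)/(2*m))
√(Z(-219) - 30148) = √((½)*(-184 - 219)/(-219) - 30148) = √((½)*(-1/219)*(-403) - 30148) = √(403/438 - 30148) = √(-13204421/438) = I*√5783536398/438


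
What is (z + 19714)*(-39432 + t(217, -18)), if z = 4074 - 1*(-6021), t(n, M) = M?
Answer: -1175965050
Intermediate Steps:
z = 10095 (z = 4074 + 6021 = 10095)
(z + 19714)*(-39432 + t(217, -18)) = (10095 + 19714)*(-39432 - 18) = 29809*(-39450) = -1175965050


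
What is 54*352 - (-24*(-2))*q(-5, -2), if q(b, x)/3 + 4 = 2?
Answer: 19296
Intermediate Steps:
q(b, x) = -6 (q(b, x) = -12 + 3*2 = -12 + 6 = -6)
54*352 - (-24*(-2))*q(-5, -2) = 54*352 - (-24*(-2))*(-6) = 19008 - 48*(-6) = 19008 - 1*(-288) = 19008 + 288 = 19296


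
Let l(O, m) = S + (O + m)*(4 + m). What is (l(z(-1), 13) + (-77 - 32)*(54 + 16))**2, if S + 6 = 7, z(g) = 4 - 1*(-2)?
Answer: 53377636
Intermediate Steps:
z(g) = 6 (z(g) = 4 + 2 = 6)
S = 1 (S = -6 + 7 = 1)
l(O, m) = 1 + (4 + m)*(O + m) (l(O, m) = 1 + (O + m)*(4 + m) = 1 + (4 + m)*(O + m))
(l(z(-1), 13) + (-77 - 32)*(54 + 16))**2 = ((1 + 13**2 + 4*6 + 4*13 + 6*13) + (-77 - 32)*(54 + 16))**2 = ((1 + 169 + 24 + 52 + 78) - 109*70)**2 = (324 - 7630)**2 = (-7306)**2 = 53377636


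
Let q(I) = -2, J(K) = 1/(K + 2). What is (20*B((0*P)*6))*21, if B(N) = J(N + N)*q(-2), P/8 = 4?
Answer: -420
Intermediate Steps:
P = 32 (P = 8*4 = 32)
J(K) = 1/(2 + K)
B(N) = -2/(2 + 2*N) (B(N) = -2/(2 + (N + N)) = -2/(2 + 2*N))
(20*B((0*P)*6))*21 = (20*(-1/(1 + (0*32)*6)))*21 = (20*(-1/(1 + 0*6)))*21 = (20*(-1/(1 + 0)))*21 = (20*(-1/1))*21 = (20*(-1*1))*21 = (20*(-1))*21 = -20*21 = -420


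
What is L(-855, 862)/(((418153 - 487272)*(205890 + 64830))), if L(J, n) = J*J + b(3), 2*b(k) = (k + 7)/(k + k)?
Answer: -877231/22454274816 ≈ -3.9067e-5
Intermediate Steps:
b(k) = (7 + k)/(4*k) (b(k) = ((k + 7)/(k + k))/2 = ((7 + k)/((2*k)))/2 = ((7 + k)*(1/(2*k)))/2 = ((7 + k)/(2*k))/2 = (7 + k)/(4*k))
L(J, n) = 5/6 + J**2 (L(J, n) = J*J + (1/4)*(7 + 3)/3 = J**2 + (1/4)*(1/3)*10 = J**2 + 5/6 = 5/6 + J**2)
L(-855, 862)/(((418153 - 487272)*(205890 + 64830))) = (5/6 + (-855)**2)/(((418153 - 487272)*(205890 + 64830))) = (5/6 + 731025)/((-69119*270720)) = (4386155/6)/(-18711895680) = (4386155/6)*(-1/18711895680) = -877231/22454274816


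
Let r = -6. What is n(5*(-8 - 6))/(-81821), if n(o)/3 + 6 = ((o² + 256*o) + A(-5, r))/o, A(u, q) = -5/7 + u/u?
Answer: -132297/20046145 ≈ -0.0065996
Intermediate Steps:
A(u, q) = 2/7 (A(u, q) = -5*⅐ + 1 = -5/7 + 1 = 2/7)
n(o) = -18 + 3*(2/7 + o² + 256*o)/o (n(o) = -18 + 3*(((o² + 256*o) + 2/7)/o) = -18 + 3*((2/7 + o² + 256*o)/o) = -18 + 3*(2/7 + o² + 256*o)/o)
n(5*(-8 - 6))/(-81821) = (750 + 3*(5*(-8 - 6)) + 6/(7*((5*(-8 - 6)))))/(-81821) = (750 + 3*(5*(-14)) + 6/(7*((5*(-14)))))*(-1/81821) = (750 + 3*(-70) + (6/7)/(-70))*(-1/81821) = (750 - 210 + (6/7)*(-1/70))*(-1/81821) = (750 - 210 - 3/245)*(-1/81821) = (132297/245)*(-1/81821) = -132297/20046145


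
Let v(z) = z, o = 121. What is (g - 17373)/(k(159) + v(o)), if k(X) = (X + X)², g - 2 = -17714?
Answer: -7017/20249 ≈ -0.34654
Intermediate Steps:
g = -17712 (g = 2 - 17714 = -17712)
k(X) = 4*X² (k(X) = (2*X)² = 4*X²)
(g - 17373)/(k(159) + v(o)) = (-17712 - 17373)/(4*159² + 121) = -35085/(4*25281 + 121) = -35085/(101124 + 121) = -35085/101245 = -35085*1/101245 = -7017/20249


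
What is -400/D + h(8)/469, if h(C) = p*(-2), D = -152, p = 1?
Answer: 23412/8911 ≈ 2.6273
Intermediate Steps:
h(C) = -2 (h(C) = 1*(-2) = -2)
-400/D + h(8)/469 = -400/(-152) - 2/469 = -400*(-1/152) - 2*1/469 = 50/19 - 2/469 = 23412/8911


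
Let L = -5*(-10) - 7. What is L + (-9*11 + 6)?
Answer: -50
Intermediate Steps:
L = 43 (L = 50 - 7 = 43)
L + (-9*11 + 6) = 43 + (-9*11 + 6) = 43 + (-99 + 6) = 43 - 93 = -50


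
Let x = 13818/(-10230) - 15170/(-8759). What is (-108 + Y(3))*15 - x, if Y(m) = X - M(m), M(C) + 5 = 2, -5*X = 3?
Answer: -23661299353/14934095 ≈ -1584.4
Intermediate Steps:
X = -3/5 (X = -1/5*3 = -3/5 ≈ -0.60000)
x = 5692873/14934095 (x = 13818*(-1/10230) - 15170*(-1/8759) = -2303/1705 + 15170/8759 = 5692873/14934095 ≈ 0.38120)
M(C) = -3 (M(C) = -5 + 2 = -3)
Y(m) = 12/5 (Y(m) = -3/5 - 1*(-3) = -3/5 + 3 = 12/5)
(-108 + Y(3))*15 - x = (-108 + 12/5)*15 - 1*5692873/14934095 = -528/5*15 - 5692873/14934095 = -1584 - 5692873/14934095 = -23661299353/14934095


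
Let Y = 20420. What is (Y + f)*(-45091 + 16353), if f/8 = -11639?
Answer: 2089022696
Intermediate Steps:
f = -93112 (f = 8*(-11639) = -93112)
(Y + f)*(-45091 + 16353) = (20420 - 93112)*(-45091 + 16353) = -72692*(-28738) = 2089022696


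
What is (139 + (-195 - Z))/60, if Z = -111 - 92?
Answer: 49/20 ≈ 2.4500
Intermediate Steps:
Z = -203
(139 + (-195 - Z))/60 = (139 + (-195 - 1*(-203)))/60 = (139 + (-195 + 203))*(1/60) = (139 + 8)*(1/60) = 147*(1/60) = 49/20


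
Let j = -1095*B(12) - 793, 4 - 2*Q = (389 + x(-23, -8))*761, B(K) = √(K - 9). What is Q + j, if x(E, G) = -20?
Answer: -282391/2 - 1095*√3 ≈ -1.4309e+5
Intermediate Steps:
B(K) = √(-9 + K)
Q = -280805/2 (Q = 2 - (389 - 20)*761/2 = 2 - 369*761/2 = 2 - ½*280809 = 2 - 280809/2 = -280805/2 ≈ -1.4040e+5)
j = -793 - 1095*√3 (j = -1095*√(-9 + 12) - 793 = -1095*√3 - 793 = -793 - 1095*√3 ≈ -2689.6)
Q + j = -280805/2 + (-793 - 1095*√3) = -282391/2 - 1095*√3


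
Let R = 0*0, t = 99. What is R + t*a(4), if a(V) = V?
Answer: 396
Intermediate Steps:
R = 0
R + t*a(4) = 0 + 99*4 = 0 + 396 = 396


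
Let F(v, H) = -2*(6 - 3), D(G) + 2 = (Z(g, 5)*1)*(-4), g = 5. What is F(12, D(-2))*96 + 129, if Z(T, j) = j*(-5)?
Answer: -447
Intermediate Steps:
Z(T, j) = -5*j
D(G) = 98 (D(G) = -2 + (-5*5*1)*(-4) = -2 - 25*1*(-4) = -2 - 25*(-4) = -2 + 100 = 98)
F(v, H) = -6 (F(v, H) = -2*3 = -6)
F(12, D(-2))*96 + 129 = -6*96 + 129 = -576 + 129 = -447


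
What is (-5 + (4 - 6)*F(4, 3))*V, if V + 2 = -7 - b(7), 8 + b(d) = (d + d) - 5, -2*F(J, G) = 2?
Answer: 30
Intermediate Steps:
F(J, G) = -1 (F(J, G) = -½*2 = -1)
b(d) = -13 + 2*d (b(d) = -8 + ((d + d) - 5) = -8 + (2*d - 5) = -8 + (-5 + 2*d) = -13 + 2*d)
V = -10 (V = -2 + (-7 - (-13 + 2*7)) = -2 + (-7 - (-13 + 14)) = -2 + (-7 - 1*1) = -2 + (-7 - 1) = -2 - 8 = -10)
(-5 + (4 - 6)*F(4, 3))*V = (-5 + (4 - 6)*(-1))*(-10) = (-5 - 2*(-1))*(-10) = (-5 + 2)*(-10) = -3*(-10) = 30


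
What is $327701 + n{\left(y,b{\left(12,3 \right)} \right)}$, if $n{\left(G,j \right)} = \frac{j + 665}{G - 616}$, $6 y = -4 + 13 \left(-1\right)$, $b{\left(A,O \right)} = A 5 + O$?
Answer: $\frac{1216749445}{3713} \approx 3.277 \cdot 10^{5}$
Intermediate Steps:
$b{\left(A,O \right)} = O + 5 A$ ($b{\left(A,O \right)} = 5 A + O = O + 5 A$)
$y = - \frac{17}{6}$ ($y = \frac{-4 + 13 \left(-1\right)}{6} = \frac{-4 - 13}{6} = \frac{1}{6} \left(-17\right) = - \frac{17}{6} \approx -2.8333$)
$n{\left(G,j \right)} = \frac{665 + j}{-616 + G}$
$327701 + n{\left(y,b{\left(12,3 \right)} \right)} = 327701 + \frac{665 + \left(3 + 5 \cdot 12\right)}{-616 - \frac{17}{6}} = 327701 + \frac{665 + \left(3 + 60\right)}{- \frac{3713}{6}} = 327701 - \frac{6 \left(665 + 63\right)}{3713} = 327701 - \frac{4368}{3713} = \frac{1216749445}{3713}$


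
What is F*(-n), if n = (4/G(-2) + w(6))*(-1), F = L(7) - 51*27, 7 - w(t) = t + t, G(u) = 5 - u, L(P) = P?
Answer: 42470/7 ≈ 6067.1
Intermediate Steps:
w(t) = 7 - 2*t (w(t) = 7 - (t + t) = 7 - 2*t)
F = -1370 (F = 7 - 51*27 = 7 - 1377 = -1370)
n = 31/7 (n = (4/(5 - 1*(-2)) + (7 - 2*6))*(-1) = (4/(5 + 2) + (7 - 12))*(-1) = (4/7 - 5)*(-1) = -31/7*(-1) = 31/7 ≈ 4.4286)
F*(-n) = -(-1370)*31/7 = -1370*(-31/7) = 42470/7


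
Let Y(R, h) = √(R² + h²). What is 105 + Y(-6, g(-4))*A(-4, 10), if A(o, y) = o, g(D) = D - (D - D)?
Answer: 105 - 8*√13 ≈ 76.156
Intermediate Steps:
g(D) = D (g(D) = D - 1*0 = D + 0 = D)
105 + Y(-6, g(-4))*A(-4, 10) = 105 + √((-6)² + (-4)²)*(-4) = 105 + √(36 + 16)*(-4) = 105 + √52*(-4) = 105 + (2*√13)*(-4) = 105 - 8*√13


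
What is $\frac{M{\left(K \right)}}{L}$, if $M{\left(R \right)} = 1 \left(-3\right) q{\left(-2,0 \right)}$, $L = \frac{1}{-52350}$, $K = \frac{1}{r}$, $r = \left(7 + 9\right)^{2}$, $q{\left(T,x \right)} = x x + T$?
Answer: $-314100$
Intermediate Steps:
$q{\left(T,x \right)} = T + x^{2}$ ($q{\left(T,x \right)} = x^{2} + T = T + x^{2}$)
$r = 256$ ($r = 16^{2} = 256$)
$K = \frac{1}{256} \approx 0.0039063$
$L = - \frac{1}{52350} \approx -1.9102 \cdot 10^{-5}$
$M{\left(R \right)} = 6$ ($M{\left(R \right)} = 1 \left(-3\right) \left(-2 + 0^{2}\right) = - 3 \left(-2 + 0\right) = \left(-3\right) \left(-2\right) = 6$)
$\frac{M{\left(K \right)}}{L} = \frac{6}{- \frac{1}{52350}} = 6 \left(-52350\right) = -314100$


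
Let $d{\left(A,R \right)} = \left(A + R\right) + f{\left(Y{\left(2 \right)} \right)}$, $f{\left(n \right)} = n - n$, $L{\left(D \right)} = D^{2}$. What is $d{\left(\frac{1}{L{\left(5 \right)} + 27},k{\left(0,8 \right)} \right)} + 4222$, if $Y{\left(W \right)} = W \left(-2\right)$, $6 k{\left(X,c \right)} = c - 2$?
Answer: $\frac{219597}{52} \approx 4223.0$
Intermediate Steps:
$k{\left(X,c \right)} = - \frac{1}{3} + \frac{c}{6}$ ($k{\left(X,c \right)} = \frac{c - 2}{6} = \frac{-2 + c}{6} = - \frac{1}{3} + \frac{c}{6}$)
$Y{\left(W \right)} = - 2 W$
$f{\left(n \right)} = 0$
$d{\left(A,R \right)} = A + R$ ($d{\left(A,R \right)} = \left(A + R\right) + 0 = A + R$)
$d{\left(\frac{1}{L{\left(5 \right)} + 27},k{\left(0,8 \right)} \right)} + 4222 = \left(\frac{1}{5^{2} + 27} + \left(- \frac{1}{3} + \frac{1}{6} \cdot 8\right)\right) + 4222 = \left(\frac{1}{25 + 27} + \left(- \frac{1}{3} + \frac{4}{3}\right)\right) + 4222 = \left(\frac{1}{52} + 1\right) + 4222 = \frac{53}{52} + 4222 = \frac{219597}{52}$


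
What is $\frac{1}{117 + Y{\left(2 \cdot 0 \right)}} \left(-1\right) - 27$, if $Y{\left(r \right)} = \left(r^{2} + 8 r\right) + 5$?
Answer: $- \frac{3295}{122} \approx -27.008$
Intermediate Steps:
$Y{\left(r \right)} = 5 + r^{2} + 8 r$
$\frac{1}{117 + Y{\left(2 \cdot 0 \right)}} \left(-1\right) - 27 = \frac{1}{117 + \left(5 + \left(2 \cdot 0\right)^{2} + 8 \cdot 2 \cdot 0\right)} \left(-1\right) - 27 = \frac{1}{117 + \left(5 + 0^{2} + 8 \cdot 0\right)} \left(-1\right) - 27 = \frac{1}{117 + \left(5 + 0 + 0\right)} \left(-1\right) - 27 = \frac{1}{117 + 5} \left(-1\right) - 27 = \frac{1}{122} \left(-1\right) - 27 = - \frac{1}{122} - 27 = - \frac{3295}{122}$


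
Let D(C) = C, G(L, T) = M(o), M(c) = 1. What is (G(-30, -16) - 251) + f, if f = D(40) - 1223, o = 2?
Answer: -1433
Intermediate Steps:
G(L, T) = 1
f = -1183 (f = 40 - 1223 = -1183)
(G(-30, -16) - 251) + f = (1 - 251) - 1183 = -250 - 1183 = -1433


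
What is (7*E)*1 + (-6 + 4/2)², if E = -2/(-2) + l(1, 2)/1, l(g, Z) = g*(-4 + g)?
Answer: 2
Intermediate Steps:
E = -2 (E = -2/(-2) + (1*(-4 + 1))/1 = -2*(-½) + (1*(-3))*1 = 1 - 3*1 = 1 - 3 = -2)
(7*E)*1 + (-6 + 4/2)² = (7*(-2))*1 + (-6 + 4/2)² = -14*1 + (-6 + 4*(½))² = -14 + (-6 + 2)² = -14 + (-4)² = -14 + 16 = 2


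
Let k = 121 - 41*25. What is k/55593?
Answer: -904/55593 ≈ -0.016261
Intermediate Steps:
k = -904 (k = 121 - 1025 = -904)
k/55593 = -904/55593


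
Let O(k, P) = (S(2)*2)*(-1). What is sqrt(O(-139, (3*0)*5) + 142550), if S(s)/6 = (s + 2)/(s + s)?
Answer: 11*sqrt(1178) ≈ 377.54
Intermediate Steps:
S(s) = 3*(2 + s)/s (S(s) = 6*((s + 2)/(s + s)) = 6*((2 + s)/((2*s))) = 6*((2 + s)*(1/(2*s))) = 6*((2 + s)/(2*s)) = 3*(2 + s)/s)
O(k, P) = -12 (O(k, P) = ((3 + 6/2)*2)*(-1) = ((3 + 6*(1/2))*2)*(-1) = ((3 + 3)*2)*(-1) = (6*2)*(-1) = 12*(-1) = -12)
sqrt(O(-139, (3*0)*5) + 142550) = sqrt(-12 + 142550) = sqrt(142538) = 11*sqrt(1178)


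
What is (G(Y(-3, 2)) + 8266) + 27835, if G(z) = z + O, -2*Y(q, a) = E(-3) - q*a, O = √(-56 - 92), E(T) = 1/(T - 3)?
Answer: 433177/12 + 2*I*√37 ≈ 36098.0 + 12.166*I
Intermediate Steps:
E(T) = 1/(-3 + T)
O = 2*I*√37 (O = √(-148) = 2*I*√37 ≈ 12.166*I)
Y(q, a) = 1/12 + a*q/2 (Y(q, a) = -(1/(-3 - 3) - q*a)/2 = -(1/(-6) - a*q)/2 = -(-⅙ - a*q)/2 = 1/12 + a*q/2)
G(z) = z + 2*I*√37
(G(Y(-3, 2)) + 8266) + 27835 = (((1/12 + (½)*2*(-3)) + 2*I*√37) + 8266) + 27835 = (((1/12 - 3) + 2*I*√37) + 8266) + 27835 = ((-35/12 + 2*I*√37) + 8266) + 27835 = (99157/12 + 2*I*√37) + 27835 = 433177/12 + 2*I*√37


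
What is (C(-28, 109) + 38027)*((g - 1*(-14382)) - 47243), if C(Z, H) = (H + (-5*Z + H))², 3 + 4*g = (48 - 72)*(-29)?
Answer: -21729639441/4 ≈ -5.4324e+9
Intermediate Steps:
g = 693/4 (g = -¾ + ((48 - 72)*(-29))/4 = -¾ + (-24*(-29))/4 = -¾ + (¼)*696 = -¾ + 174 = 693/4 ≈ 173.25)
C(Z, H) = (-5*Z + 2*H)² (C(Z, H) = (H + (H - 5*Z))² = (-5*Z + 2*H)²)
(C(-28, 109) + 38027)*((g - 1*(-14382)) - 47243) = ((-5*(-28) + 2*109)² + 38027)*((693/4 - 1*(-14382)) - 47243) = ((140 + 218)² + 38027)*((693/4 + 14382) - 47243) = (358² + 38027)*(58221/4 - 47243) = (128164 + 38027)*(-130751/4) = 166191*(-130751/4) = -21729639441/4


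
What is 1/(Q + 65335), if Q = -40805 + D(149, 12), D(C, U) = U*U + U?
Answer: 1/24686 ≈ 4.0509e-5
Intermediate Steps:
D(C, U) = U + U**2 (D(C, U) = U**2 + U = U + U**2)
Q = -40649 (Q = -40805 + 12*(1 + 12) = -40805 + 12*13 = -40805 + 156 = -40649)
1/(Q + 65335) = 1/(-40649 + 65335) = 1/24686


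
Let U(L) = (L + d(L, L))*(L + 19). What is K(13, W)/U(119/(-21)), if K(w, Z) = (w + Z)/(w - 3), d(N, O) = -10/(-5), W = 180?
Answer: -1737/4400 ≈ -0.39477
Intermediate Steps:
d(N, O) = 2 (d(N, O) = -10*(-1/5) = 2)
K(w, Z) = (Z + w)/(-3 + w)
U(L) = (2 + L)*(19 + L) (U(L) = (L + 2)*(L + 19) = (2 + L)*(19 + L))
K(13, W)/U(119/(-21)) = ((180 + 13)/(-3 + 13))/(38 + (119/(-21))**2 + 21*(119/(-21))) = (193/10)/(38 + (119*(-1/21))**2 + 21*(119*(-1/21))) = ((1/10)*193)/(38 + (-17/3)**2 + 21*(-17/3)) = 193/(10*(38 + 289/9 - 119)) = 193/(10*(-440/9)) = (193/10)*(-9/440) = -1737/4400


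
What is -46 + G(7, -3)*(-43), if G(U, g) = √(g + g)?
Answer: -46 - 43*I*√6 ≈ -46.0 - 105.33*I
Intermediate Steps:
G(U, g) = √2*√g (G(U, g) = √(2*g) = √2*√g)
-46 + G(7, -3)*(-43) = -46 + (√2*√(-3))*(-43) = -46 + (√2*(I*√3))*(-43) = -46 + (I*√6)*(-43) = -46 - 43*I*√6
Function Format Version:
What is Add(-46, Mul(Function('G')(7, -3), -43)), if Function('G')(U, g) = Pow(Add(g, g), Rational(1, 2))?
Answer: Add(-46, Mul(-43, I, Pow(6, Rational(1, 2)))) ≈ Add(-46.000, Mul(-105.33, I))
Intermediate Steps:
Function('G')(U, g) = Mul(Pow(2, Rational(1, 2)), Pow(g, Rational(1, 2))) (Function('G')(U, g) = Pow(Mul(2, g), Rational(1, 2)) = Mul(Pow(2, Rational(1, 2)), Pow(g, Rational(1, 2))))
Add(-46, Mul(Function('G')(7, -3), -43)) = Add(-46, Mul(Mul(Pow(2, Rational(1, 2)), Pow(-3, Rational(1, 2))), -43)) = Add(-46, Mul(Mul(Pow(2, Rational(1, 2)), Mul(I, Pow(3, Rational(1, 2)))), -43)) = Add(-46, Mul(Mul(I, Pow(6, Rational(1, 2))), -43)) = Add(-46, Mul(-43, I, Pow(6, Rational(1, 2))))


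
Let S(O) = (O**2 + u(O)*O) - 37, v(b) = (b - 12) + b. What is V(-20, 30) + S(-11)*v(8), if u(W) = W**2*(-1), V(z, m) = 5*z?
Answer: 5560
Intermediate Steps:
v(b) = -12 + 2*b (v(b) = (-12 + b) + b = -12 + 2*b)
u(W) = -W**2
S(O) = -37 + O**2 - O**3 (S(O) = (O**2 + (-O**2)*O) - 37 = (O**2 - O**3) - 37 = -37 + O**2 - O**3)
V(-20, 30) + S(-11)*v(8) = 5*(-20) + (-37 + (-11)**2 - 1*(-11)**3)*(-12 + 2*8) = -100 + (-37 + 121 - 1*(-1331))*(-12 + 16) = -100 + (-37 + 121 + 1331)*4 = -100 + 1415*4 = -100 + 5660 = 5560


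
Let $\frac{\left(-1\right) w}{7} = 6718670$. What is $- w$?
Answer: $47030690$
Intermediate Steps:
$w = -47030690$ ($w = \left(-7\right) 6718670 = -47030690$)
$- w = \left(-1\right) \left(-47030690\right) = 47030690$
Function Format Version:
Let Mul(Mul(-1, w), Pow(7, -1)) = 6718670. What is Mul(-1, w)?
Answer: 47030690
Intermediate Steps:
w = -47030690 (w = Mul(-7, 6718670) = -47030690)
Mul(-1, w) = Mul(-1, -47030690) = 47030690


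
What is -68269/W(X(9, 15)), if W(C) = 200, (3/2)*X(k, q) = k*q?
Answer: -68269/200 ≈ -341.34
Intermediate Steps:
X(k, q) = 2*k*q/3 (X(k, q) = 2*(k*q)/3 = 2*k*q/3)
-68269/W(X(9, 15)) = -68269/200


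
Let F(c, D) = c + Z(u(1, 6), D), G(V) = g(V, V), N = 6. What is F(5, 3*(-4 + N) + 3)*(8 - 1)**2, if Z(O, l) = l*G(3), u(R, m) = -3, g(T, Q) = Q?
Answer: 1568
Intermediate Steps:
G(V) = V
Z(O, l) = 3*l (Z(O, l) = l*3 = 3*l)
F(c, D) = c + 3*D
F(5, 3*(-4 + N) + 3)*(8 - 1)**2 = (5 + 3*(3*(-4 + 6) + 3))*(8 - 1)**2 = (5 + 3*(3*2 + 3))*7**2 = (5 + 3*(6 + 3))*49 = (5 + 3*9)*49 = (5 + 27)*49 = 32*49 = 1568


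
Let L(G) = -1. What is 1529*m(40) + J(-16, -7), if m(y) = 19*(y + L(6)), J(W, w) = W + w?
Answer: 1132966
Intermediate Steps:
m(y) = -19 + 19*y (m(y) = 19*(y - 1) = 19*(-1 + y) = -19 + 19*y)
1529*m(40) + J(-16, -7) = 1529*(-19 + 19*40) + (-16 - 7) = 1529*(-19 + 760) - 23 = 1529*741 - 23 = 1132989 - 23 = 1132966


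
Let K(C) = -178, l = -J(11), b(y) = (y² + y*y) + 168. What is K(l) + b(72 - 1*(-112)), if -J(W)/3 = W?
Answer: 67702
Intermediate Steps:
J(W) = -3*W
b(y) = 168 + 2*y² (b(y) = (y² + y²) + 168 = 2*y² + 168 = 168 + 2*y²)
l = 33 (l = -(-3)*11 = -1*(-33) = 33)
K(l) + b(72 - 1*(-112)) = -178 + (168 + 2*(72 - 1*(-112))²) = -178 + (168 + 2*(72 + 112)²) = -178 + (168 + 2*184²) = -178 + (168 + 2*33856) = -178 + (168 + 67712) = -178 + 67880 = 67702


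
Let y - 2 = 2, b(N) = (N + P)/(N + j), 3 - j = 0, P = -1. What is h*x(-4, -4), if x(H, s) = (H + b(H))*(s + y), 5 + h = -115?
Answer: 0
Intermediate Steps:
j = 3 (j = 3 - 1*0 = 3 + 0 = 3)
b(N) = (-1 + N)/(3 + N) (b(N) = (N - 1)/(N + 3) = (-1 + N)/(3 + N))
y = 4 (y = 2 + 2 = 4)
h = -120 (h = -5 - 115 = -120)
x(H, s) = (4 + s)*(H + (-1 + H)/(3 + H)) (x(H, s) = (H + (-1 + H)/(3 + H))*(s + 4) = (H + (-1 + H)/(3 + H))*(4 + s) = (4 + s)*(H + (-1 + H)/(3 + H)))
h*x(-4, -4) = -120*(-4 + 4*(-4) - 4*(-1 - 4) - 4*(3 - 4)*(4 - 4))/(3 - 4) = -120*(-4 - 16 - 4*(-5) - 4*(-1)*0)/(-1) = -(-120)*(-4 - 16 + 20 + 0) = -(-120)*0 = -120*0 = 0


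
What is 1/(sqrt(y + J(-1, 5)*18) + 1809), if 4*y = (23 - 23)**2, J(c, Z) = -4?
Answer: 201/363617 - 2*I*sqrt(2)/1090851 ≈ 0.00055278 - 2.5929e-6*I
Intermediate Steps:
y = 0 (y = (23 - 23)**2/4 = (1/4)*0**2 = (1/4)*0 = 0)
1/(sqrt(y + J(-1, 5)*18) + 1809) = 1/(sqrt(0 - 4*18) + 1809) = 1/(sqrt(0 - 72) + 1809) = 1/(sqrt(-72) + 1809) = 1/(6*I*sqrt(2) + 1809) = 1/(1809 + 6*I*sqrt(2))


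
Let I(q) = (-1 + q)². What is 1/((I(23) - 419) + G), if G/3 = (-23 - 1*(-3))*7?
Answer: -1/355 ≈ -0.0028169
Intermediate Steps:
G = -420 (G = 3*((-23 - 1*(-3))*7) = 3*((-23 + 3)*7) = 3*(-20*7) = 3*(-140) = -420)
1/((I(23) - 419) + G) = 1/(((-1 + 23)² - 419) - 420) = 1/((22² - 419) - 420) = 1/((484 - 419) - 420) = 1/(65 - 420) = 1/(-355) = -1/355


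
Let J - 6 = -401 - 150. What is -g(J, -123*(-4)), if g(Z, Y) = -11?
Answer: 11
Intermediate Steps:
J = -545 (J = 6 + (-401 - 150) = 6 - 551 = -545)
-g(J, -123*(-4)) = -1*(-11) = 11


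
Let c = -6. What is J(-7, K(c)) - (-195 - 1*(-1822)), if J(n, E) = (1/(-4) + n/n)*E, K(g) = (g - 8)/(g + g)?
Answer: -13009/8 ≈ -1626.1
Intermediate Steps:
K(g) = (-8 + g)/(2*g) (K(g) = (-8 + g)/((2*g)) = (-8 + g)*(1/(2*g)) = (-8 + g)/(2*g))
J(n, E) = 3*E/4 (J(n, E) = (1*(-¼) + 1)*E = (-¼ + 1)*E = 3*E/4)
J(-7, K(c)) - (-195 - 1*(-1822)) = 3*((½)*(-8 - 6)/(-6))/4 - (-195 - 1*(-1822)) = 3*((½)*(-⅙)*(-14))/4 - (-195 + 1822) = (¾)*(7/6) - 1*1627 = 7/8 - 1627 = -13009/8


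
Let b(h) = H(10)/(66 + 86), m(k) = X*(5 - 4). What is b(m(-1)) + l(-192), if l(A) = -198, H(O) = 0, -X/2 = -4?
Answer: -198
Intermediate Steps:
X = 8 (X = -2*(-4) = 8)
m(k) = 8 (m(k) = 8*(5 - 4) = 8*1 = 8)
b(h) = 0 (b(h) = 0/(66 + 86) = 0/152 = 0*(1/152) = 0)
b(m(-1)) + l(-192) = 0 - 198 = -198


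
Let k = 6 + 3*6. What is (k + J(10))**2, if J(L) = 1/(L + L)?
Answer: 231361/400 ≈ 578.40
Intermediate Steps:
J(L) = 1/(2*L)
k = 24 (k = 6 + 18 = 24)
(k + J(10))**2 = (24 + (1/2)/10)**2 = (24 + (1/2)*(1/10))**2 = (24 + 1/20)**2 = (481/20)**2 = 231361/400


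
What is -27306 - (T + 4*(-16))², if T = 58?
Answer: -27342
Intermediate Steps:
-27306 - (T + 4*(-16))² = -27306 - (58 + 4*(-16))² = -27306 - (58 - 64)² = -27306 - 1*(-6)² = -27306 - 1*36 = -27306 - 36 = -27342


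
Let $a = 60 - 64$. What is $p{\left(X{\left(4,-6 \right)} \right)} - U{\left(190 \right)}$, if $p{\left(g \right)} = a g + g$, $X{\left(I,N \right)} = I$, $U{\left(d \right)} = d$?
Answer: $-202$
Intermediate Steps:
$a = -4$
$p{\left(g \right)} = - 3 g$ ($p{\left(g \right)} = - 4 g + g = - 3 g$)
$p{\left(X{\left(4,-6 \right)} \right)} - U{\left(190 \right)} = \left(-3\right) 4 - 190 = -12 - 190 = -202$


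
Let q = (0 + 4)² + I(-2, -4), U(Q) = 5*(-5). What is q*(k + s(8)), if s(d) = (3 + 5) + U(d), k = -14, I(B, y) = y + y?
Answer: -248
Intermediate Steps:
I(B, y) = 2*y
U(Q) = -25
q = 8 (q = (0 + 4)² + 2*(-4) = 4² - 8 = 16 - 8 = 8)
s(d) = -17 (s(d) = (3 + 5) - 25 = 8 - 25 = -17)
q*(k + s(8)) = 8*(-14 - 17) = 8*(-31) = -248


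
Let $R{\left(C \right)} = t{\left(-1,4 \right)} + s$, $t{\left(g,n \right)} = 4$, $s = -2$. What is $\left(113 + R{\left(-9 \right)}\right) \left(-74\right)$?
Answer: $-8510$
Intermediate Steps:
$R{\left(C \right)} = 2$ ($R{\left(C \right)} = 4 - 2 = 2$)
$\left(113 + R{\left(-9 \right)}\right) \left(-74\right) = \left(113 + 2\right) \left(-74\right) = 115 \left(-74\right) = -8510$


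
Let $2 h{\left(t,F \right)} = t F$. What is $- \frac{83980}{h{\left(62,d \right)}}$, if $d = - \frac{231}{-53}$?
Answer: $- \frac{4450940}{7161} \approx -621.55$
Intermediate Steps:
$d = \frac{231}{53}$ ($d = \left(-231\right) \left(- \frac{1}{53}\right) = \frac{231}{53} \approx 4.3585$)
$h{\left(t,F \right)} = \frac{F t}{2}$ ($h{\left(t,F \right)} = \frac{t F}{2} = \frac{F t}{2}$)
$- \frac{83980}{h{\left(62,d \right)}} = - \frac{83980}{\frac{1}{2} \cdot \frac{231}{53} \cdot 62} = - \frac{83980}{\frac{7161}{53}} = \left(-83980\right) \frac{53}{7161} = - \frac{4450940}{7161}$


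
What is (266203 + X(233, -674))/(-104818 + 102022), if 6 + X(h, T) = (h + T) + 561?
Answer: -266317/2796 ≈ -95.249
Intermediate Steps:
X(h, T) = 555 + T + h (X(h, T) = -6 + ((h + T) + 561) = -6 + ((T + h) + 561) = -6 + (561 + T + h) = 555 + T + h)
(266203 + X(233, -674))/(-104818 + 102022) = (266203 + (555 - 674 + 233))/(-104818 + 102022) = (266203 + 114)/(-2796) = 266317*(-1/2796) = -266317/2796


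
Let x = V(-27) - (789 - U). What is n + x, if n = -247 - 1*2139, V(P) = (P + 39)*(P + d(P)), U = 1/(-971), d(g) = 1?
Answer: -3385878/971 ≈ -3487.0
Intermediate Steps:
U = -1/971 ≈ -0.0010299
V(P) = (1 + P)*(39 + P) (V(P) = (P + 39)*(P + 1) = (39 + P)*(1 + P) = (1 + P)*(39 + P))
n = -2386 (n = -247 - 2139 = -2386)
x = -1069072/971 (x = (39 + (-27)² + 40*(-27)) - (789 - 1*(-1/971)) = (39 + 729 - 1080) - (789 + 1/971) = -312 - 1*766120/971 = -312 - 766120/971 = -1069072/971 ≈ -1101.0)
n + x = -2386 - 1069072/971 = -3385878/971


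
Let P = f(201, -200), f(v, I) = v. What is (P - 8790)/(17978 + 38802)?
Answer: -8589/56780 ≈ -0.15127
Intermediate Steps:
P = 201
(P - 8790)/(17978 + 38802) = (201 - 8790)/(17978 + 38802) = -8589/56780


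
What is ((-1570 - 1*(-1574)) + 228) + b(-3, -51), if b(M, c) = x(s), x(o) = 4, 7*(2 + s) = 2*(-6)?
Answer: 236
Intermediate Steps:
s = -26/7 (s = -2 + (2*(-6))/7 = -2 + (⅐)*(-12) = -2 - 12/7 = -26/7 ≈ -3.7143)
b(M, c) = 4
((-1570 - 1*(-1574)) + 228) + b(-3, -51) = ((-1570 - 1*(-1574)) + 228) + 4 = ((-1570 + 1574) + 228) + 4 = (4 + 228) + 4 = 232 + 4 = 236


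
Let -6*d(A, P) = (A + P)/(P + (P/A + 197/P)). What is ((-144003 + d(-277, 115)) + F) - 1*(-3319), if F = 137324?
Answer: -12446827755/3704669 ≈ -3359.8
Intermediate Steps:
d(A, P) = -(A + P)/(6*(P + 197/P + P/A)) (d(A, P) = -(A + P)/(6*(P + (P/A + 197/P))) = -(A + P)/(6*(P + (197/P + P/A))) = -(A + P)/(6*(P + 197/P + P/A)))
((-144003 + d(-277, 115)) + F) - 1*(-3319) = ((-144003 - 1*(-277)*115*(-277 + 115)/(6*115**2 + 1182*(-277) + 6*(-277)*115**2)) + 137324) - 1*(-3319) = ((-144003 - 1*(-277)*115*(-162)/(6*13225 - 327414 + 6*(-277)*13225)) + 137324) + 3319 = ((-144003 - 1*(-277)*115*(-162)/(79350 - 327414 - 21979950)) + 137324) + 3319 = ((-144003 - 1*(-277)*115*(-162)/(-22228014)) + 137324) + 3319 = ((-144003 - 1*(-277)*115*(-1/22228014)*(-162)) + 137324) + 3319 = ((-144003 + 860085/3704669) + 137324) + 3319 = (-533482589922/3704669 + 137324) + 3319 = -24742624166/3704669 + 3319 = -12446827755/3704669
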